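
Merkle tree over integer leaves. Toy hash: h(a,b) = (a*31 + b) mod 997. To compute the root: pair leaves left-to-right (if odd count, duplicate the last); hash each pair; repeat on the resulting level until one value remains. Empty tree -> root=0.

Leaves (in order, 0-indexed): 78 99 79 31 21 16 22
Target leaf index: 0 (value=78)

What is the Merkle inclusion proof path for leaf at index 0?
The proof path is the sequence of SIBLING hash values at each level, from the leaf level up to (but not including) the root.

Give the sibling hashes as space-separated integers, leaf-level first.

L0 (leaves): [78, 99, 79, 31, 21, 16, 22], target index=0
L1: h(78,99)=(78*31+99)%997=523 [pair 0] h(79,31)=(79*31+31)%997=486 [pair 1] h(21,16)=(21*31+16)%997=667 [pair 2] h(22,22)=(22*31+22)%997=704 [pair 3] -> [523, 486, 667, 704]
  Sibling for proof at L0: 99
L2: h(523,486)=(523*31+486)%997=747 [pair 0] h(667,704)=(667*31+704)%997=444 [pair 1] -> [747, 444]
  Sibling for proof at L1: 486
L3: h(747,444)=(747*31+444)%997=670 [pair 0] -> [670]
  Sibling for proof at L2: 444
Root: 670
Proof path (sibling hashes from leaf to root): [99, 486, 444]

Answer: 99 486 444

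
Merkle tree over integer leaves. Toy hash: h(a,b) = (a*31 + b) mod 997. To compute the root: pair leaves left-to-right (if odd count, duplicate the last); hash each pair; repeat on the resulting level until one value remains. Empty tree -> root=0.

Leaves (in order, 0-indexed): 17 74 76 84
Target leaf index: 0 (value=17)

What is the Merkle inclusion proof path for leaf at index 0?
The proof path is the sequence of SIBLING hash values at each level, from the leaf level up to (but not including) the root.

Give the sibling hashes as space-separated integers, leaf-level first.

Answer: 74 446

Derivation:
L0 (leaves): [17, 74, 76, 84], target index=0
L1: h(17,74)=(17*31+74)%997=601 [pair 0] h(76,84)=(76*31+84)%997=446 [pair 1] -> [601, 446]
  Sibling for proof at L0: 74
L2: h(601,446)=(601*31+446)%997=134 [pair 0] -> [134]
  Sibling for proof at L1: 446
Root: 134
Proof path (sibling hashes from leaf to root): [74, 446]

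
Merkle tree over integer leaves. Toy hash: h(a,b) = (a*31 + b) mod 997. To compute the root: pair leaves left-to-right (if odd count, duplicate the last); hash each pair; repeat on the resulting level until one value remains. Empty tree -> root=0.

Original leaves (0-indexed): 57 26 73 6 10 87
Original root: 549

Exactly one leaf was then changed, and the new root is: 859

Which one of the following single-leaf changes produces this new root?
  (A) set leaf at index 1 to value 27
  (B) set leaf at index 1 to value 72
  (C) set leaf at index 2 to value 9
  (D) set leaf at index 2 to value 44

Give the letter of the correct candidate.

Answer: C

Derivation:
Original leaves: [57, 26, 73, 6, 10, 87]
Target new root: 859
Try each candidate change and compute the resulting root:
Candidate A: set leaf[1] = 27 -> leaves = [57, 27, 73, 6, 10, 87]
  L0: [57, 27, 73, 6, 10, 87]
  L1: h(57,27)=(57*31+27)%997=797 h(73,6)=(73*31+6)%997=275 h(10,87)=(10*31+87)%997=397 -> [797, 275, 397]
  L2: h(797,275)=(797*31+275)%997=57 h(397,397)=(397*31+397)%997=740 -> [57, 740]
  L3: h(57,740)=(57*31+740)%997=513 -> [513]
  root = 513 != target 859
Candidate B: set leaf[1] = 72 -> leaves = [57, 72, 73, 6, 10, 87]
  L0: [57, 72, 73, 6, 10, 87]
  L1: h(57,72)=(57*31+72)%997=842 h(73,6)=(73*31+6)%997=275 h(10,87)=(10*31+87)%997=397 -> [842, 275, 397]
  L2: h(842,275)=(842*31+275)%997=455 h(397,397)=(397*31+397)%997=740 -> [455, 740]
  L3: h(455,740)=(455*31+740)%997=887 -> [887]
  root = 887 != target 859
Candidate C: set leaf[2] = 9 -> leaves = [57, 26, 9, 6, 10, 87]
  L0: [57, 26, 9, 6, 10, 87]
  L1: h(57,26)=(57*31+26)%997=796 h(9,6)=(9*31+6)%997=285 h(10,87)=(10*31+87)%997=397 -> [796, 285, 397]
  L2: h(796,285)=(796*31+285)%997=36 h(397,397)=(397*31+397)%997=740 -> [36, 740]
  L3: h(36,740)=(36*31+740)%997=859 -> [859]
  root = 859 == target 859  ** MATCH **
Candidate D: set leaf[2] = 44 -> leaves = [57, 26, 44, 6, 10, 87]
  L0: [57, 26, 44, 6, 10, 87]
  L1: h(57,26)=(57*31+26)%997=796 h(44,6)=(44*31+6)%997=373 h(10,87)=(10*31+87)%997=397 -> [796, 373, 397]
  L2: h(796,373)=(796*31+373)%997=124 h(397,397)=(397*31+397)%997=740 -> [124, 740]
  L3: h(124,740)=(124*31+740)%997=596 -> [596]
  root = 596 != target 859
Candidate C produces the target root.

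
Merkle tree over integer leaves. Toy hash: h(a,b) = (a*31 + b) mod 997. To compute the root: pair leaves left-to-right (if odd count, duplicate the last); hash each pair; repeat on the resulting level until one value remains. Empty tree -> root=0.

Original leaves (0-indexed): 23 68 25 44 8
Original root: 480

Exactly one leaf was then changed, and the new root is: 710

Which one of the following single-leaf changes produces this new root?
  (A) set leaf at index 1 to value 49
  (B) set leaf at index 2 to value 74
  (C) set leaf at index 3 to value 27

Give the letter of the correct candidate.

Answer: B

Derivation:
Original leaves: [23, 68, 25, 44, 8]
Target new root: 710
Try each candidate change and compute the resulting root:
Candidate A: set leaf[1] = 49 -> leaves = [23, 49, 25, 44, 8]
  L0: [23, 49, 25, 44, 8]
  L1: h(23,49)=(23*31+49)%997=762 h(25,44)=(25*31+44)%997=819 h(8,8)=(8*31+8)%997=256 -> [762, 819, 256]
  L2: h(762,819)=(762*31+819)%997=513 h(256,256)=(256*31+256)%997=216 -> [513, 216]
  L3: h(513,216)=(513*31+216)%997=167 -> [167]
  root = 167 != target 710
Candidate B: set leaf[2] = 74 -> leaves = [23, 68, 74, 44, 8]
  L0: [23, 68, 74, 44, 8]
  L1: h(23,68)=(23*31+68)%997=781 h(74,44)=(74*31+44)%997=344 h(8,8)=(8*31+8)%997=256 -> [781, 344, 256]
  L2: h(781,344)=(781*31+344)%997=627 h(256,256)=(256*31+256)%997=216 -> [627, 216]
  L3: h(627,216)=(627*31+216)%997=710 -> [710]
  root = 710 == target 710  ** MATCH **
Candidate C: set leaf[3] = 27 -> leaves = [23, 68, 25, 27, 8]
  L0: [23, 68, 25, 27, 8]
  L1: h(23,68)=(23*31+68)%997=781 h(25,27)=(25*31+27)%997=802 h(8,8)=(8*31+8)%997=256 -> [781, 802, 256]
  L2: h(781,802)=(781*31+802)%997=88 h(256,256)=(256*31+256)%997=216 -> [88, 216]
  L3: h(88,216)=(88*31+216)%997=950 -> [950]
  root = 950 != target 710
Candidate B produces the target root.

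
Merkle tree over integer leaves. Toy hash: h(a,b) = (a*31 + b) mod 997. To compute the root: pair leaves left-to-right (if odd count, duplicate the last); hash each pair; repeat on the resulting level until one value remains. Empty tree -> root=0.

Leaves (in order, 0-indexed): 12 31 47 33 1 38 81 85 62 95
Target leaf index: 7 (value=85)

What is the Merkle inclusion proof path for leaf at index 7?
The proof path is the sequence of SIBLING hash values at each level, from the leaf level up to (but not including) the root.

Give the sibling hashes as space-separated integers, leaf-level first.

Answer: 81 69 25 621

Derivation:
L0 (leaves): [12, 31, 47, 33, 1, 38, 81, 85, 62, 95], target index=7
L1: h(12,31)=(12*31+31)%997=403 [pair 0] h(47,33)=(47*31+33)%997=493 [pair 1] h(1,38)=(1*31+38)%997=69 [pair 2] h(81,85)=(81*31+85)%997=602 [pair 3] h(62,95)=(62*31+95)%997=23 [pair 4] -> [403, 493, 69, 602, 23]
  Sibling for proof at L0: 81
L2: h(403,493)=(403*31+493)%997=25 [pair 0] h(69,602)=(69*31+602)%997=747 [pair 1] h(23,23)=(23*31+23)%997=736 [pair 2] -> [25, 747, 736]
  Sibling for proof at L1: 69
L3: h(25,747)=(25*31+747)%997=525 [pair 0] h(736,736)=(736*31+736)%997=621 [pair 1] -> [525, 621]
  Sibling for proof at L2: 25
L4: h(525,621)=(525*31+621)%997=944 [pair 0] -> [944]
  Sibling for proof at L3: 621
Root: 944
Proof path (sibling hashes from leaf to root): [81, 69, 25, 621]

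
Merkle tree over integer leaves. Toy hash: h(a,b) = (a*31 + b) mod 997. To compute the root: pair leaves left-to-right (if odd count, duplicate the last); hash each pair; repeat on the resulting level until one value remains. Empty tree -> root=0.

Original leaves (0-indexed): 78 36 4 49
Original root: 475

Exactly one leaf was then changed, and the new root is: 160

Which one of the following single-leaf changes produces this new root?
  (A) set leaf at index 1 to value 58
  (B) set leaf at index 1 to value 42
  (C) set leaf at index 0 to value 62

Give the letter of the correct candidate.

Original leaves: [78, 36, 4, 49]
Target new root: 160
Try each candidate change and compute the resulting root:
Candidate A: set leaf[1] = 58 -> leaves = [78, 58, 4, 49]
  L0: [78, 58, 4, 49]
  L1: h(78,58)=(78*31+58)%997=482 h(4,49)=(4*31+49)%997=173 -> [482, 173]
  L2: h(482,173)=(482*31+173)%997=160 -> [160]
  root = 160 == target 160  ** MATCH **
Candidate B: set leaf[1] = 42 -> leaves = [78, 42, 4, 49]
  L0: [78, 42, 4, 49]
  L1: h(78,42)=(78*31+42)%997=466 h(4,49)=(4*31+49)%997=173 -> [466, 173]
  L2: h(466,173)=(466*31+173)%997=661 -> [661]
  root = 661 != target 160
Candidate C: set leaf[0] = 62 -> leaves = [62, 36, 4, 49]
  L0: [62, 36, 4, 49]
  L1: h(62,36)=(62*31+36)%997=961 h(4,49)=(4*31+49)%997=173 -> [961, 173]
  L2: h(961,173)=(961*31+173)%997=54 -> [54]
  root = 54 != target 160
Candidate A produces the target root.

Answer: A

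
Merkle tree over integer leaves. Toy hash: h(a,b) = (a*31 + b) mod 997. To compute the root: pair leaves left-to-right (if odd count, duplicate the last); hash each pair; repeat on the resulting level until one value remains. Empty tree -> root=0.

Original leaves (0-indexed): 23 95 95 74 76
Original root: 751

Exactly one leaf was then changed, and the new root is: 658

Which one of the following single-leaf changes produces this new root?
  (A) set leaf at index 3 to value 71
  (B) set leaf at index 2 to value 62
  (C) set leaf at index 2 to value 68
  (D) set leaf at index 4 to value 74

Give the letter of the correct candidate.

Original leaves: [23, 95, 95, 74, 76]
Target new root: 658
Try each candidate change and compute the resulting root:
Candidate A: set leaf[3] = 71 -> leaves = [23, 95, 95, 71, 76]
  L0: [23, 95, 95, 71, 76]
  L1: h(23,95)=(23*31+95)%997=808 h(95,71)=(95*31+71)%997=25 h(76,76)=(76*31+76)%997=438 -> [808, 25, 438]
  L2: h(808,25)=(808*31+25)%997=148 h(438,438)=(438*31+438)%997=58 -> [148, 58]
  L3: h(148,58)=(148*31+58)%997=658 -> [658]
  root = 658 == target 658  ** MATCH **
Candidate B: set leaf[2] = 62 -> leaves = [23, 95, 62, 74, 76]
  L0: [23, 95, 62, 74, 76]
  L1: h(23,95)=(23*31+95)%997=808 h(62,74)=(62*31+74)%997=2 h(76,76)=(76*31+76)%997=438 -> [808, 2, 438]
  L2: h(808,2)=(808*31+2)%997=125 h(438,438)=(438*31+438)%997=58 -> [125, 58]
  L3: h(125,58)=(125*31+58)%997=942 -> [942]
  root = 942 != target 658
Candidate C: set leaf[2] = 68 -> leaves = [23, 95, 68, 74, 76]
  L0: [23, 95, 68, 74, 76]
  L1: h(23,95)=(23*31+95)%997=808 h(68,74)=(68*31+74)%997=188 h(76,76)=(76*31+76)%997=438 -> [808, 188, 438]
  L2: h(808,188)=(808*31+188)%997=311 h(438,438)=(438*31+438)%997=58 -> [311, 58]
  L3: h(311,58)=(311*31+58)%997=726 -> [726]
  root = 726 != target 658
Candidate D: set leaf[4] = 74 -> leaves = [23, 95, 95, 74, 74]
  L0: [23, 95, 95, 74, 74]
  L1: h(23,95)=(23*31+95)%997=808 h(95,74)=(95*31+74)%997=28 h(74,74)=(74*31+74)%997=374 -> [808, 28, 374]
  L2: h(808,28)=(808*31+28)%997=151 h(374,374)=(374*31+374)%997=4 -> [151, 4]
  L3: h(151,4)=(151*31+4)%997=697 -> [697]
  root = 697 != target 658
Candidate A produces the target root.

Answer: A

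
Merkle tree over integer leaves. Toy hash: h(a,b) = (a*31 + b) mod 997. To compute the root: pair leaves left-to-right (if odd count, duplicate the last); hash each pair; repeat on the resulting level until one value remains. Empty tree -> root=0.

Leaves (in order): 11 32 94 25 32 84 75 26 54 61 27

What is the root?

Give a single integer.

Answer: 633

Derivation:
L0: [11, 32, 94, 25, 32, 84, 75, 26, 54, 61, 27]
L1: h(11,32)=(11*31+32)%997=373 h(94,25)=(94*31+25)%997=945 h(32,84)=(32*31+84)%997=79 h(75,26)=(75*31+26)%997=357 h(54,61)=(54*31+61)%997=738 h(27,27)=(27*31+27)%997=864 -> [373, 945, 79, 357, 738, 864]
L2: h(373,945)=(373*31+945)%997=544 h(79,357)=(79*31+357)%997=812 h(738,864)=(738*31+864)%997=811 -> [544, 812, 811]
L3: h(544,812)=(544*31+812)%997=727 h(811,811)=(811*31+811)%997=30 -> [727, 30]
L4: h(727,30)=(727*31+30)%997=633 -> [633]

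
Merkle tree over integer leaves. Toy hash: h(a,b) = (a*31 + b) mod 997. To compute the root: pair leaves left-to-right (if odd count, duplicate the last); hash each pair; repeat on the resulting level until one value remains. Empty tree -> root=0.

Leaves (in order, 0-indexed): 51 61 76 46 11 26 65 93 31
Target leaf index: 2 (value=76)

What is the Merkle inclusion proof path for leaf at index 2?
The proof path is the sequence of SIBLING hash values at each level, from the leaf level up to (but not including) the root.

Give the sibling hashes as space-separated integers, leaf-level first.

L0 (leaves): [51, 61, 76, 46, 11, 26, 65, 93, 31], target index=2
L1: h(51,61)=(51*31+61)%997=645 [pair 0] h(76,46)=(76*31+46)%997=408 [pair 1] h(11,26)=(11*31+26)%997=367 [pair 2] h(65,93)=(65*31+93)%997=114 [pair 3] h(31,31)=(31*31+31)%997=992 [pair 4] -> [645, 408, 367, 114, 992]
  Sibling for proof at L0: 46
L2: h(645,408)=(645*31+408)%997=463 [pair 0] h(367,114)=(367*31+114)%997=524 [pair 1] h(992,992)=(992*31+992)%997=837 [pair 2] -> [463, 524, 837]
  Sibling for proof at L1: 645
L3: h(463,524)=(463*31+524)%997=919 [pair 0] h(837,837)=(837*31+837)%997=862 [pair 1] -> [919, 862]
  Sibling for proof at L2: 524
L4: h(919,862)=(919*31+862)%997=438 [pair 0] -> [438]
  Sibling for proof at L3: 862
Root: 438
Proof path (sibling hashes from leaf to root): [46, 645, 524, 862]

Answer: 46 645 524 862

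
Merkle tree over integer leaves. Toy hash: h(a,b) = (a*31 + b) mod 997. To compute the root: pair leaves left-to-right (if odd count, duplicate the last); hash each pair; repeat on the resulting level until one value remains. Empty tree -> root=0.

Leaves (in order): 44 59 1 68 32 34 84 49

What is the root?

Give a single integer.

L0: [44, 59, 1, 68, 32, 34, 84, 49]
L1: h(44,59)=(44*31+59)%997=426 h(1,68)=(1*31+68)%997=99 h(32,34)=(32*31+34)%997=29 h(84,49)=(84*31+49)%997=659 -> [426, 99, 29, 659]
L2: h(426,99)=(426*31+99)%997=344 h(29,659)=(29*31+659)%997=561 -> [344, 561]
L3: h(344,561)=(344*31+561)%997=258 -> [258]

Answer: 258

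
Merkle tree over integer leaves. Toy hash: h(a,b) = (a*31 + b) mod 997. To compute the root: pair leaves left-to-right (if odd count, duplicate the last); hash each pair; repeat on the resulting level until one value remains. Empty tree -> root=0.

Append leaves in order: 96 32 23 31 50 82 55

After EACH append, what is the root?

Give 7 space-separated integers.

Answer: 96 17 266 274 871 898 29

Derivation:
After append 96 (leaves=[96]):
  L0: [96]
  root=96
After append 32 (leaves=[96, 32]):
  L0: [96, 32]
  L1: h(96,32)=(96*31+32)%997=17 -> [17]
  root=17
After append 23 (leaves=[96, 32, 23]):
  L0: [96, 32, 23]
  L1: h(96,32)=(96*31+32)%997=17 h(23,23)=(23*31+23)%997=736 -> [17, 736]
  L2: h(17,736)=(17*31+736)%997=266 -> [266]
  root=266
After append 31 (leaves=[96, 32, 23, 31]):
  L0: [96, 32, 23, 31]
  L1: h(96,32)=(96*31+32)%997=17 h(23,31)=(23*31+31)%997=744 -> [17, 744]
  L2: h(17,744)=(17*31+744)%997=274 -> [274]
  root=274
After append 50 (leaves=[96, 32, 23, 31, 50]):
  L0: [96, 32, 23, 31, 50]
  L1: h(96,32)=(96*31+32)%997=17 h(23,31)=(23*31+31)%997=744 h(50,50)=(50*31+50)%997=603 -> [17, 744, 603]
  L2: h(17,744)=(17*31+744)%997=274 h(603,603)=(603*31+603)%997=353 -> [274, 353]
  L3: h(274,353)=(274*31+353)%997=871 -> [871]
  root=871
After append 82 (leaves=[96, 32, 23, 31, 50, 82]):
  L0: [96, 32, 23, 31, 50, 82]
  L1: h(96,32)=(96*31+32)%997=17 h(23,31)=(23*31+31)%997=744 h(50,82)=(50*31+82)%997=635 -> [17, 744, 635]
  L2: h(17,744)=(17*31+744)%997=274 h(635,635)=(635*31+635)%997=380 -> [274, 380]
  L3: h(274,380)=(274*31+380)%997=898 -> [898]
  root=898
After append 55 (leaves=[96, 32, 23, 31, 50, 82, 55]):
  L0: [96, 32, 23, 31, 50, 82, 55]
  L1: h(96,32)=(96*31+32)%997=17 h(23,31)=(23*31+31)%997=744 h(50,82)=(50*31+82)%997=635 h(55,55)=(55*31+55)%997=763 -> [17, 744, 635, 763]
  L2: h(17,744)=(17*31+744)%997=274 h(635,763)=(635*31+763)%997=508 -> [274, 508]
  L3: h(274,508)=(274*31+508)%997=29 -> [29]
  root=29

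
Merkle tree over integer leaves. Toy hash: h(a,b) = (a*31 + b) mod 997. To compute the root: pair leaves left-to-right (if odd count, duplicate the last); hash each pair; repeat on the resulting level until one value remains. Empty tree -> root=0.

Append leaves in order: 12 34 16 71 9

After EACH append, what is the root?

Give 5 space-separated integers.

After append 12 (leaves=[12]):
  L0: [12]
  root=12
After append 34 (leaves=[12, 34]):
  L0: [12, 34]
  L1: h(12,34)=(12*31+34)%997=406 -> [406]
  root=406
After append 16 (leaves=[12, 34, 16]):
  L0: [12, 34, 16]
  L1: h(12,34)=(12*31+34)%997=406 h(16,16)=(16*31+16)%997=512 -> [406, 512]
  L2: h(406,512)=(406*31+512)%997=137 -> [137]
  root=137
After append 71 (leaves=[12, 34, 16, 71]):
  L0: [12, 34, 16, 71]
  L1: h(12,34)=(12*31+34)%997=406 h(16,71)=(16*31+71)%997=567 -> [406, 567]
  L2: h(406,567)=(406*31+567)%997=192 -> [192]
  root=192
After append 9 (leaves=[12, 34, 16, 71, 9]):
  L0: [12, 34, 16, 71, 9]
  L1: h(12,34)=(12*31+34)%997=406 h(16,71)=(16*31+71)%997=567 h(9,9)=(9*31+9)%997=288 -> [406, 567, 288]
  L2: h(406,567)=(406*31+567)%997=192 h(288,288)=(288*31+288)%997=243 -> [192, 243]
  L3: h(192,243)=(192*31+243)%997=213 -> [213]
  root=213

Answer: 12 406 137 192 213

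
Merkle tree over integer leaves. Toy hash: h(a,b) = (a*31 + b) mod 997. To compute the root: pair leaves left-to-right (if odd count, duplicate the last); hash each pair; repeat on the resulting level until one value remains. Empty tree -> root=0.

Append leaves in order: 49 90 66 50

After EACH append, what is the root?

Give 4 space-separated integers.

Answer: 49 612 147 131

Derivation:
After append 49 (leaves=[49]):
  L0: [49]
  root=49
After append 90 (leaves=[49, 90]):
  L0: [49, 90]
  L1: h(49,90)=(49*31+90)%997=612 -> [612]
  root=612
After append 66 (leaves=[49, 90, 66]):
  L0: [49, 90, 66]
  L1: h(49,90)=(49*31+90)%997=612 h(66,66)=(66*31+66)%997=118 -> [612, 118]
  L2: h(612,118)=(612*31+118)%997=147 -> [147]
  root=147
After append 50 (leaves=[49, 90, 66, 50]):
  L0: [49, 90, 66, 50]
  L1: h(49,90)=(49*31+90)%997=612 h(66,50)=(66*31+50)%997=102 -> [612, 102]
  L2: h(612,102)=(612*31+102)%997=131 -> [131]
  root=131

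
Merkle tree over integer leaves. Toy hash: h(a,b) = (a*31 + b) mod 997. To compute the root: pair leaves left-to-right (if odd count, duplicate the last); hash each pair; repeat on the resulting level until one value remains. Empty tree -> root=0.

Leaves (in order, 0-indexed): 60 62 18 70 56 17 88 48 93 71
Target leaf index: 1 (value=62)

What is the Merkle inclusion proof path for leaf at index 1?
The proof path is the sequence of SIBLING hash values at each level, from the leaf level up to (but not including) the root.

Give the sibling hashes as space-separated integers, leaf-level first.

Answer: 60 628 290 995

Derivation:
L0 (leaves): [60, 62, 18, 70, 56, 17, 88, 48, 93, 71], target index=1
L1: h(60,62)=(60*31+62)%997=925 [pair 0] h(18,70)=(18*31+70)%997=628 [pair 1] h(56,17)=(56*31+17)%997=756 [pair 2] h(88,48)=(88*31+48)%997=782 [pair 3] h(93,71)=(93*31+71)%997=960 [pair 4] -> [925, 628, 756, 782, 960]
  Sibling for proof at L0: 60
L2: h(925,628)=(925*31+628)%997=390 [pair 0] h(756,782)=(756*31+782)%997=290 [pair 1] h(960,960)=(960*31+960)%997=810 [pair 2] -> [390, 290, 810]
  Sibling for proof at L1: 628
L3: h(390,290)=(390*31+290)%997=416 [pair 0] h(810,810)=(810*31+810)%997=995 [pair 1] -> [416, 995]
  Sibling for proof at L2: 290
L4: h(416,995)=(416*31+995)%997=930 [pair 0] -> [930]
  Sibling for proof at L3: 995
Root: 930
Proof path (sibling hashes from leaf to root): [60, 628, 290, 995]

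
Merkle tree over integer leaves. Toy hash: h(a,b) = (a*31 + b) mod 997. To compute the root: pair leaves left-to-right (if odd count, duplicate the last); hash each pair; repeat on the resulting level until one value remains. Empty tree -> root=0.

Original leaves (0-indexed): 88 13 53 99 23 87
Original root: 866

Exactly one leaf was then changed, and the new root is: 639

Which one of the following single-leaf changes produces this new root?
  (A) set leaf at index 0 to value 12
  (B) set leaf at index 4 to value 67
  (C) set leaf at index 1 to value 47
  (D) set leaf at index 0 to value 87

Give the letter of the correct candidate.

Answer: C

Derivation:
Original leaves: [88, 13, 53, 99, 23, 87]
Target new root: 639
Try each candidate change and compute the resulting root:
Candidate A: set leaf[0] = 12 -> leaves = [12, 13, 53, 99, 23, 87]
  L0: [12, 13, 53, 99, 23, 87]
  L1: h(12,13)=(12*31+13)%997=385 h(53,99)=(53*31+99)%997=745 h(23,87)=(23*31+87)%997=800 -> [385, 745, 800]
  L2: h(385,745)=(385*31+745)%997=716 h(800,800)=(800*31+800)%997=675 -> [716, 675]
  L3: h(716,675)=(716*31+675)%997=937 -> [937]
  root = 937 != target 639
Candidate B: set leaf[4] = 67 -> leaves = [88, 13, 53, 99, 67, 87]
  L0: [88, 13, 53, 99, 67, 87]
  L1: h(88,13)=(88*31+13)%997=747 h(53,99)=(53*31+99)%997=745 h(67,87)=(67*31+87)%997=170 -> [747, 745, 170]
  L2: h(747,745)=(747*31+745)%997=971 h(170,170)=(170*31+170)%997=455 -> [971, 455]
  L3: h(971,455)=(971*31+455)%997=646 -> [646]
  root = 646 != target 639
Candidate C: set leaf[1] = 47 -> leaves = [88, 47, 53, 99, 23, 87]
  L0: [88, 47, 53, 99, 23, 87]
  L1: h(88,47)=(88*31+47)%997=781 h(53,99)=(53*31+99)%997=745 h(23,87)=(23*31+87)%997=800 -> [781, 745, 800]
  L2: h(781,745)=(781*31+745)%997=31 h(800,800)=(800*31+800)%997=675 -> [31, 675]
  L3: h(31,675)=(31*31+675)%997=639 -> [639]
  root = 639 == target 639  ** MATCH **
Candidate D: set leaf[0] = 87 -> leaves = [87, 13, 53, 99, 23, 87]
  L0: [87, 13, 53, 99, 23, 87]
  L1: h(87,13)=(87*31+13)%997=716 h(53,99)=(53*31+99)%997=745 h(23,87)=(23*31+87)%997=800 -> [716, 745, 800]
  L2: h(716,745)=(716*31+745)%997=10 h(800,800)=(800*31+800)%997=675 -> [10, 675]
  L3: h(10,675)=(10*31+675)%997=985 -> [985]
  root = 985 != target 639
Candidate C produces the target root.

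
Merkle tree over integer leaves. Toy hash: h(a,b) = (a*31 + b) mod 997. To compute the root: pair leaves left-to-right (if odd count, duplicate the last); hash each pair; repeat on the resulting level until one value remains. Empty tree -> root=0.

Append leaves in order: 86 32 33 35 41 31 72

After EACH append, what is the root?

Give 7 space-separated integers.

After append 86 (leaves=[86]):
  L0: [86]
  root=86
After append 32 (leaves=[86, 32]):
  L0: [86, 32]
  L1: h(86,32)=(86*31+32)%997=704 -> [704]
  root=704
After append 33 (leaves=[86, 32, 33]):
  L0: [86, 32, 33]
  L1: h(86,32)=(86*31+32)%997=704 h(33,33)=(33*31+33)%997=59 -> [704, 59]
  L2: h(704,59)=(704*31+59)%997=946 -> [946]
  root=946
After append 35 (leaves=[86, 32, 33, 35]):
  L0: [86, 32, 33, 35]
  L1: h(86,32)=(86*31+32)%997=704 h(33,35)=(33*31+35)%997=61 -> [704, 61]
  L2: h(704,61)=(704*31+61)%997=948 -> [948]
  root=948
After append 41 (leaves=[86, 32, 33, 35, 41]):
  L0: [86, 32, 33, 35, 41]
  L1: h(86,32)=(86*31+32)%997=704 h(33,35)=(33*31+35)%997=61 h(41,41)=(41*31+41)%997=315 -> [704, 61, 315]
  L2: h(704,61)=(704*31+61)%997=948 h(315,315)=(315*31+315)%997=110 -> [948, 110]
  L3: h(948,110)=(948*31+110)%997=585 -> [585]
  root=585
After append 31 (leaves=[86, 32, 33, 35, 41, 31]):
  L0: [86, 32, 33, 35, 41, 31]
  L1: h(86,32)=(86*31+32)%997=704 h(33,35)=(33*31+35)%997=61 h(41,31)=(41*31+31)%997=305 -> [704, 61, 305]
  L2: h(704,61)=(704*31+61)%997=948 h(305,305)=(305*31+305)%997=787 -> [948, 787]
  L3: h(948,787)=(948*31+787)%997=265 -> [265]
  root=265
After append 72 (leaves=[86, 32, 33, 35, 41, 31, 72]):
  L0: [86, 32, 33, 35, 41, 31, 72]
  L1: h(86,32)=(86*31+32)%997=704 h(33,35)=(33*31+35)%997=61 h(41,31)=(41*31+31)%997=305 h(72,72)=(72*31+72)%997=310 -> [704, 61, 305, 310]
  L2: h(704,61)=(704*31+61)%997=948 h(305,310)=(305*31+310)%997=792 -> [948, 792]
  L3: h(948,792)=(948*31+792)%997=270 -> [270]
  root=270

Answer: 86 704 946 948 585 265 270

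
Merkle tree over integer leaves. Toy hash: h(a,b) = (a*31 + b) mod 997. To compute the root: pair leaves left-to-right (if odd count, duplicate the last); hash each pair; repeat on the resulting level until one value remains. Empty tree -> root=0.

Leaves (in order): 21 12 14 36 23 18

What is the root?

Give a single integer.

L0: [21, 12, 14, 36, 23, 18]
L1: h(21,12)=(21*31+12)%997=663 h(14,36)=(14*31+36)%997=470 h(23,18)=(23*31+18)%997=731 -> [663, 470, 731]
L2: h(663,470)=(663*31+470)%997=86 h(731,731)=(731*31+731)%997=461 -> [86, 461]
L3: h(86,461)=(86*31+461)%997=136 -> [136]

Answer: 136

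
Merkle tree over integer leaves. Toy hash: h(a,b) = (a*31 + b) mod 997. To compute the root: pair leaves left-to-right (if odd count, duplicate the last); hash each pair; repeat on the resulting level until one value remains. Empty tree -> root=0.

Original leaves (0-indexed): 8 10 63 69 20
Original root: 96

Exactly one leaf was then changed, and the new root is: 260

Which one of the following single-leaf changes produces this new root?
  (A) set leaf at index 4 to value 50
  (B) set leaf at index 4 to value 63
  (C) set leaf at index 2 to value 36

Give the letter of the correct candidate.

Answer: B

Derivation:
Original leaves: [8, 10, 63, 69, 20]
Target new root: 260
Try each candidate change and compute the resulting root:
Candidate A: set leaf[4] = 50 -> leaves = [8, 10, 63, 69, 50]
  L0: [8, 10, 63, 69, 50]
  L1: h(8,10)=(8*31+10)%997=258 h(63,69)=(63*31+69)%997=28 h(50,50)=(50*31+50)%997=603 -> [258, 28, 603]
  L2: h(258,28)=(258*31+28)%997=50 h(603,603)=(603*31+603)%997=353 -> [50, 353]
  L3: h(50,353)=(50*31+353)%997=906 -> [906]
  root = 906 != target 260
Candidate B: set leaf[4] = 63 -> leaves = [8, 10, 63, 69, 63]
  L0: [8, 10, 63, 69, 63]
  L1: h(8,10)=(8*31+10)%997=258 h(63,69)=(63*31+69)%997=28 h(63,63)=(63*31+63)%997=22 -> [258, 28, 22]
  L2: h(258,28)=(258*31+28)%997=50 h(22,22)=(22*31+22)%997=704 -> [50, 704]
  L3: h(50,704)=(50*31+704)%997=260 -> [260]
  root = 260 == target 260  ** MATCH **
Candidate C: set leaf[2] = 36 -> leaves = [8, 10, 36, 69, 20]
  L0: [8, 10, 36, 69, 20]
  L1: h(8,10)=(8*31+10)%997=258 h(36,69)=(36*31+69)%997=188 h(20,20)=(20*31+20)%997=640 -> [258, 188, 640]
  L2: h(258,188)=(258*31+188)%997=210 h(640,640)=(640*31+640)%997=540 -> [210, 540]
  L3: h(210,540)=(210*31+540)%997=71 -> [71]
  root = 71 != target 260
Candidate B produces the target root.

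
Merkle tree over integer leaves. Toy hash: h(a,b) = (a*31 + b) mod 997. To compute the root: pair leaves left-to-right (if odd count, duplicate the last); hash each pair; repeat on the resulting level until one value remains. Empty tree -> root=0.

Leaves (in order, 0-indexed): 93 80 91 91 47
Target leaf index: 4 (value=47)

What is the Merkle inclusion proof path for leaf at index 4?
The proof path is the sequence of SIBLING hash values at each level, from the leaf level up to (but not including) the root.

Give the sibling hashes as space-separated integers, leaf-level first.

Answer: 47 507 50

Derivation:
L0 (leaves): [93, 80, 91, 91, 47], target index=4
L1: h(93,80)=(93*31+80)%997=969 [pair 0] h(91,91)=(91*31+91)%997=918 [pair 1] h(47,47)=(47*31+47)%997=507 [pair 2] -> [969, 918, 507]
  Sibling for proof at L0: 47
L2: h(969,918)=(969*31+918)%997=50 [pair 0] h(507,507)=(507*31+507)%997=272 [pair 1] -> [50, 272]
  Sibling for proof at L1: 507
L3: h(50,272)=(50*31+272)%997=825 [pair 0] -> [825]
  Sibling for proof at L2: 50
Root: 825
Proof path (sibling hashes from leaf to root): [47, 507, 50]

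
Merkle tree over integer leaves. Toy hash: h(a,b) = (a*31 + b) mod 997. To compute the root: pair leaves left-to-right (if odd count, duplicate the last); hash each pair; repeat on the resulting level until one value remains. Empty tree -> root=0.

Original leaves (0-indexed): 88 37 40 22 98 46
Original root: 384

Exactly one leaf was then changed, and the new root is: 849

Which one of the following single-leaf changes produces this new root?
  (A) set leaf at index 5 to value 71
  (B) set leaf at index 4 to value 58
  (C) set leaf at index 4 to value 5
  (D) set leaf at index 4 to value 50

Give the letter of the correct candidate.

Answer: C

Derivation:
Original leaves: [88, 37, 40, 22, 98, 46]
Target new root: 849
Try each candidate change and compute the resulting root:
Candidate A: set leaf[5] = 71 -> leaves = [88, 37, 40, 22, 98, 71]
  L0: [88, 37, 40, 22, 98, 71]
  L1: h(88,37)=(88*31+37)%997=771 h(40,22)=(40*31+22)%997=265 h(98,71)=(98*31+71)%997=118 -> [771, 265, 118]
  L2: h(771,265)=(771*31+265)%997=238 h(118,118)=(118*31+118)%997=785 -> [238, 785]
  L3: h(238,785)=(238*31+785)%997=187 -> [187]
  root = 187 != target 849
Candidate B: set leaf[4] = 58 -> leaves = [88, 37, 40, 22, 58, 46]
  L0: [88, 37, 40, 22, 58, 46]
  L1: h(88,37)=(88*31+37)%997=771 h(40,22)=(40*31+22)%997=265 h(58,46)=(58*31+46)%997=847 -> [771, 265, 847]
  L2: h(771,265)=(771*31+265)%997=238 h(847,847)=(847*31+847)%997=185 -> [238, 185]
  L3: h(238,185)=(238*31+185)%997=584 -> [584]
  root = 584 != target 849
Candidate C: set leaf[4] = 5 -> leaves = [88, 37, 40, 22, 5, 46]
  L0: [88, 37, 40, 22, 5, 46]
  L1: h(88,37)=(88*31+37)%997=771 h(40,22)=(40*31+22)%997=265 h(5,46)=(5*31+46)%997=201 -> [771, 265, 201]
  L2: h(771,265)=(771*31+265)%997=238 h(201,201)=(201*31+201)%997=450 -> [238, 450]
  L3: h(238,450)=(238*31+450)%997=849 -> [849]
  root = 849 == target 849  ** MATCH **
Candidate D: set leaf[4] = 50 -> leaves = [88, 37, 40, 22, 50, 46]
  L0: [88, 37, 40, 22, 50, 46]
  L1: h(88,37)=(88*31+37)%997=771 h(40,22)=(40*31+22)%997=265 h(50,46)=(50*31+46)%997=599 -> [771, 265, 599]
  L2: h(771,265)=(771*31+265)%997=238 h(599,599)=(599*31+599)%997=225 -> [238, 225]
  L3: h(238,225)=(238*31+225)%997=624 -> [624]
  root = 624 != target 849
Candidate C produces the target root.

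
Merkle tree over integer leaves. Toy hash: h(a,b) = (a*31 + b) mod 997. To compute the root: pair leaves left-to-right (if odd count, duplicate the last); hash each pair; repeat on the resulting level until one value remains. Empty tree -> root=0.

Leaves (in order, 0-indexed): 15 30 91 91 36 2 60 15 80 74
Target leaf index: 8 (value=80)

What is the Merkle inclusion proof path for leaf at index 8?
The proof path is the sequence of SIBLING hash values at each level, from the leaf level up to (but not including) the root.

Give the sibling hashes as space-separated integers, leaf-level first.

L0 (leaves): [15, 30, 91, 91, 36, 2, 60, 15, 80, 74], target index=8
L1: h(15,30)=(15*31+30)%997=495 [pair 0] h(91,91)=(91*31+91)%997=918 [pair 1] h(36,2)=(36*31+2)%997=121 [pair 2] h(60,15)=(60*31+15)%997=878 [pair 3] h(80,74)=(80*31+74)%997=560 [pair 4] -> [495, 918, 121, 878, 560]
  Sibling for proof at L0: 74
L2: h(495,918)=(495*31+918)%997=311 [pair 0] h(121,878)=(121*31+878)%997=641 [pair 1] h(560,560)=(560*31+560)%997=971 [pair 2] -> [311, 641, 971]
  Sibling for proof at L1: 560
L3: h(311,641)=(311*31+641)%997=312 [pair 0] h(971,971)=(971*31+971)%997=165 [pair 1] -> [312, 165]
  Sibling for proof at L2: 971
L4: h(312,165)=(312*31+165)%997=864 [pair 0] -> [864]
  Sibling for proof at L3: 312
Root: 864
Proof path (sibling hashes from leaf to root): [74, 560, 971, 312]

Answer: 74 560 971 312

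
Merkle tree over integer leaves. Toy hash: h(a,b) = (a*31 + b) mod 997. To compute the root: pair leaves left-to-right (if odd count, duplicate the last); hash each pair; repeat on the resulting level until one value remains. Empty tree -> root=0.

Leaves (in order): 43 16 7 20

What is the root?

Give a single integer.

L0: [43, 16, 7, 20]
L1: h(43,16)=(43*31+16)%997=352 h(7,20)=(7*31+20)%997=237 -> [352, 237]
L2: h(352,237)=(352*31+237)%997=182 -> [182]

Answer: 182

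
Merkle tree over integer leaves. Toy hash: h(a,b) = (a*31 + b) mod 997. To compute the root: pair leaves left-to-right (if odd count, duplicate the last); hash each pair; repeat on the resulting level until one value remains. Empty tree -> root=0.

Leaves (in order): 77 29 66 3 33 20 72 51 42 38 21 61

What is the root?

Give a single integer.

L0: [77, 29, 66, 3, 33, 20, 72, 51, 42, 38, 21, 61]
L1: h(77,29)=(77*31+29)%997=422 h(66,3)=(66*31+3)%997=55 h(33,20)=(33*31+20)%997=46 h(72,51)=(72*31+51)%997=289 h(42,38)=(42*31+38)%997=343 h(21,61)=(21*31+61)%997=712 -> [422, 55, 46, 289, 343, 712]
L2: h(422,55)=(422*31+55)%997=176 h(46,289)=(46*31+289)%997=718 h(343,712)=(343*31+712)%997=378 -> [176, 718, 378]
L3: h(176,718)=(176*31+718)%997=192 h(378,378)=(378*31+378)%997=132 -> [192, 132]
L4: h(192,132)=(192*31+132)%997=102 -> [102]

Answer: 102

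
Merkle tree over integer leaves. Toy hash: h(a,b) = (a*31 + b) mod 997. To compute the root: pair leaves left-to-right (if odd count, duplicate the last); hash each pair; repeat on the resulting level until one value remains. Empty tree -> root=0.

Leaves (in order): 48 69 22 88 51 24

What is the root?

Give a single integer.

Answer: 235

Derivation:
L0: [48, 69, 22, 88, 51, 24]
L1: h(48,69)=(48*31+69)%997=560 h(22,88)=(22*31+88)%997=770 h(51,24)=(51*31+24)%997=608 -> [560, 770, 608]
L2: h(560,770)=(560*31+770)%997=184 h(608,608)=(608*31+608)%997=513 -> [184, 513]
L3: h(184,513)=(184*31+513)%997=235 -> [235]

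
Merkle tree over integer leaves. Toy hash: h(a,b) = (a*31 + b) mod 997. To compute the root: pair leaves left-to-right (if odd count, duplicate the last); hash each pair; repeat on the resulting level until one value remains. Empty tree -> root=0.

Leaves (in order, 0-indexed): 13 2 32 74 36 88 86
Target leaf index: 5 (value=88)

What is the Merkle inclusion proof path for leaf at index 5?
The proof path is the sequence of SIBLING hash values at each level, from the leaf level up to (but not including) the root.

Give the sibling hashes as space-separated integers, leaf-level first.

Answer: 36 758 660

Derivation:
L0 (leaves): [13, 2, 32, 74, 36, 88, 86], target index=5
L1: h(13,2)=(13*31+2)%997=405 [pair 0] h(32,74)=(32*31+74)%997=69 [pair 1] h(36,88)=(36*31+88)%997=207 [pair 2] h(86,86)=(86*31+86)%997=758 [pair 3] -> [405, 69, 207, 758]
  Sibling for proof at L0: 36
L2: h(405,69)=(405*31+69)%997=660 [pair 0] h(207,758)=(207*31+758)%997=196 [pair 1] -> [660, 196]
  Sibling for proof at L1: 758
L3: h(660,196)=(660*31+196)%997=716 [pair 0] -> [716]
  Sibling for proof at L2: 660
Root: 716
Proof path (sibling hashes from leaf to root): [36, 758, 660]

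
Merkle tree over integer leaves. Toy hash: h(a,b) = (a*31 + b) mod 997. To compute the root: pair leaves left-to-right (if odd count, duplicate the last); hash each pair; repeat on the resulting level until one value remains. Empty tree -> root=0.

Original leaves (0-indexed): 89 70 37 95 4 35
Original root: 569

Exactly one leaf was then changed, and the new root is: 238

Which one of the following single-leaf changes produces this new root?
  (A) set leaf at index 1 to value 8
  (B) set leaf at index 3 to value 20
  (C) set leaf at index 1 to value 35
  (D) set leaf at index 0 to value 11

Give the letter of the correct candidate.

Answer: B

Derivation:
Original leaves: [89, 70, 37, 95, 4, 35]
Target new root: 238
Try each candidate change and compute the resulting root:
Candidate A: set leaf[1] = 8 -> leaves = [89, 8, 37, 95, 4, 35]
  L0: [89, 8, 37, 95, 4, 35]
  L1: h(89,8)=(89*31+8)%997=773 h(37,95)=(37*31+95)%997=245 h(4,35)=(4*31+35)%997=159 -> [773, 245, 159]
  L2: h(773,245)=(773*31+245)%997=280 h(159,159)=(159*31+159)%997=103 -> [280, 103]
  L3: h(280,103)=(280*31+103)%997=807 -> [807]
  root = 807 != target 238
Candidate B: set leaf[3] = 20 -> leaves = [89, 70, 37, 20, 4, 35]
  L0: [89, 70, 37, 20, 4, 35]
  L1: h(89,70)=(89*31+70)%997=835 h(37,20)=(37*31+20)%997=170 h(4,35)=(4*31+35)%997=159 -> [835, 170, 159]
  L2: h(835,170)=(835*31+170)%997=133 h(159,159)=(159*31+159)%997=103 -> [133, 103]
  L3: h(133,103)=(133*31+103)%997=238 -> [238]
  root = 238 == target 238  ** MATCH **
Candidate C: set leaf[1] = 35 -> leaves = [89, 35, 37, 95, 4, 35]
  L0: [89, 35, 37, 95, 4, 35]
  L1: h(89,35)=(89*31+35)%997=800 h(37,95)=(37*31+95)%997=245 h(4,35)=(4*31+35)%997=159 -> [800, 245, 159]
  L2: h(800,245)=(800*31+245)%997=120 h(159,159)=(159*31+159)%997=103 -> [120, 103]
  L3: h(120,103)=(120*31+103)%997=832 -> [832]
  root = 832 != target 238
Candidate D: set leaf[0] = 11 -> leaves = [11, 70, 37, 95, 4, 35]
  L0: [11, 70, 37, 95, 4, 35]
  L1: h(11,70)=(11*31+70)%997=411 h(37,95)=(37*31+95)%997=245 h(4,35)=(4*31+35)%997=159 -> [411, 245, 159]
  L2: h(411,245)=(411*31+245)%997=25 h(159,159)=(159*31+159)%997=103 -> [25, 103]
  L3: h(25,103)=(25*31+103)%997=878 -> [878]
  root = 878 != target 238
Candidate B produces the target root.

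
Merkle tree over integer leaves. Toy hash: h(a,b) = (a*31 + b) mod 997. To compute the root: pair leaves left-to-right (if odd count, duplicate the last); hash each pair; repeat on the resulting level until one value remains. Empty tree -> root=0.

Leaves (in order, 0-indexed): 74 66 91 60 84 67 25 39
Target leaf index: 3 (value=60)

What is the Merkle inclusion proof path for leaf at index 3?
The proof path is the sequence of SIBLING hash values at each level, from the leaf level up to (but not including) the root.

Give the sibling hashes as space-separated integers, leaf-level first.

Answer: 91 366 864

Derivation:
L0 (leaves): [74, 66, 91, 60, 84, 67, 25, 39], target index=3
L1: h(74,66)=(74*31+66)%997=366 [pair 0] h(91,60)=(91*31+60)%997=887 [pair 1] h(84,67)=(84*31+67)%997=677 [pair 2] h(25,39)=(25*31+39)%997=814 [pair 3] -> [366, 887, 677, 814]
  Sibling for proof at L0: 91
L2: h(366,887)=(366*31+887)%997=269 [pair 0] h(677,814)=(677*31+814)%997=864 [pair 1] -> [269, 864]
  Sibling for proof at L1: 366
L3: h(269,864)=(269*31+864)%997=230 [pair 0] -> [230]
  Sibling for proof at L2: 864
Root: 230
Proof path (sibling hashes from leaf to root): [91, 366, 864]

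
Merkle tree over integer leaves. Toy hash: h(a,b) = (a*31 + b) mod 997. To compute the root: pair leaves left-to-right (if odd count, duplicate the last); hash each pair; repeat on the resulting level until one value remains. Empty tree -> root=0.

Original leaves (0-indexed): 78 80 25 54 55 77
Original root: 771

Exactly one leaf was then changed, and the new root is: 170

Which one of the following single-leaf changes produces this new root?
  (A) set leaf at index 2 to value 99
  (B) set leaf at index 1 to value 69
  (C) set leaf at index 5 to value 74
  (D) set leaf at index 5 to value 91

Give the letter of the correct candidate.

Original leaves: [78, 80, 25, 54, 55, 77]
Target new root: 170
Try each candidate change and compute the resulting root:
Candidate A: set leaf[2] = 99 -> leaves = [78, 80, 99, 54, 55, 77]
  L0: [78, 80, 99, 54, 55, 77]
  L1: h(78,80)=(78*31+80)%997=504 h(99,54)=(99*31+54)%997=132 h(55,77)=(55*31+77)%997=785 -> [504, 132, 785]
  L2: h(504,132)=(504*31+132)%997=801 h(785,785)=(785*31+785)%997=195 -> [801, 195]
  L3: h(801,195)=(801*31+195)%997=101 -> [101]
  root = 101 != target 170
Candidate B: set leaf[1] = 69 -> leaves = [78, 69, 25, 54, 55, 77]
  L0: [78, 69, 25, 54, 55, 77]
  L1: h(78,69)=(78*31+69)%997=493 h(25,54)=(25*31+54)%997=829 h(55,77)=(55*31+77)%997=785 -> [493, 829, 785]
  L2: h(493,829)=(493*31+829)%997=160 h(785,785)=(785*31+785)%997=195 -> [160, 195]
  L3: h(160,195)=(160*31+195)%997=170 -> [170]
  root = 170 == target 170  ** MATCH **
Candidate C: set leaf[5] = 74 -> leaves = [78, 80, 25, 54, 55, 74]
  L0: [78, 80, 25, 54, 55, 74]
  L1: h(78,80)=(78*31+80)%997=504 h(25,54)=(25*31+54)%997=829 h(55,74)=(55*31+74)%997=782 -> [504, 829, 782]
  L2: h(504,829)=(504*31+829)%997=501 h(782,782)=(782*31+782)%997=99 -> [501, 99]
  L3: h(501,99)=(501*31+99)%997=675 -> [675]
  root = 675 != target 170
Candidate D: set leaf[5] = 91 -> leaves = [78, 80, 25, 54, 55, 91]
  L0: [78, 80, 25, 54, 55, 91]
  L1: h(78,80)=(78*31+80)%997=504 h(25,54)=(25*31+54)%997=829 h(55,91)=(55*31+91)%997=799 -> [504, 829, 799]
  L2: h(504,829)=(504*31+829)%997=501 h(799,799)=(799*31+799)%997=643 -> [501, 643]
  L3: h(501,643)=(501*31+643)%997=222 -> [222]
  root = 222 != target 170
Candidate B produces the target root.

Answer: B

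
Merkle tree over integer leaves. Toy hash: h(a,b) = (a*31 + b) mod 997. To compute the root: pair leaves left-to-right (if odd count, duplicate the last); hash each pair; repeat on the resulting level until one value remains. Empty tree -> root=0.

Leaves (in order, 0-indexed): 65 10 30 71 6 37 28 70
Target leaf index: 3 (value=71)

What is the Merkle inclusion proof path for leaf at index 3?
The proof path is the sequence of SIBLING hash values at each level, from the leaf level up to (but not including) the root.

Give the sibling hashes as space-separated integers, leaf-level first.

L0 (leaves): [65, 10, 30, 71, 6, 37, 28, 70], target index=3
L1: h(65,10)=(65*31+10)%997=31 [pair 0] h(30,71)=(30*31+71)%997=4 [pair 1] h(6,37)=(6*31+37)%997=223 [pair 2] h(28,70)=(28*31+70)%997=938 [pair 3] -> [31, 4, 223, 938]
  Sibling for proof at L0: 30
L2: h(31,4)=(31*31+4)%997=965 [pair 0] h(223,938)=(223*31+938)%997=872 [pair 1] -> [965, 872]
  Sibling for proof at L1: 31
L3: h(965,872)=(965*31+872)%997=877 [pair 0] -> [877]
  Sibling for proof at L2: 872
Root: 877
Proof path (sibling hashes from leaf to root): [30, 31, 872]

Answer: 30 31 872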